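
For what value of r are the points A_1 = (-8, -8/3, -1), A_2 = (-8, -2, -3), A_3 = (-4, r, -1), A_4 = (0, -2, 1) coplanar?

-2

Normal to plane A_1A_2A_4: n = (8/3, -16, -16/3); plane equation n·P = 80/3.
Requiring n·A_3 = 80/3: (-16)r + (-16/3) = 80/3.
So r = -2.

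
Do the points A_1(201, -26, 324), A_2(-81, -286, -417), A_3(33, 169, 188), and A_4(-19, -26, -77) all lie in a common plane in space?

No

A normal to the plane through A_1, A_2, A_3 is n = A_1A_2 × A_1A_3 = (179855, 86136, -98670).
The plane has equation n·P = 1942239. For A_4: n·A_4 = 1940809.
1940809 ≠ 1942239, so A_4 is off the plane.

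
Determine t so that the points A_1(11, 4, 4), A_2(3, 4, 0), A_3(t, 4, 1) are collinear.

Direction A_1A_2 = (-8, 0, -4). From the z-coordinate of A_3, the parameter along the line is τ = (1 − 4)/(-4) = 3/4.
Then t = 11 + 3/4·(-8) = 5.

5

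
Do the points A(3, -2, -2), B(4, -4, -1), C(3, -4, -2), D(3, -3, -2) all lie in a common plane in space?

Yes

A normal to the plane through A, B, C is n = AB × AC = (2, 0, -2).
The plane has equation n·P = 10. For D: n·D = 10.
Equal, so D lies in the plane and all four are coplanar.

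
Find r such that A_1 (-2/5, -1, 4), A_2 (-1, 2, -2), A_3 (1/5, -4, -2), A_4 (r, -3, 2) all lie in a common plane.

Coplanarity ⇔ det[A_1A_2; A_1A_3; A_1A_4] = 0.
Expanding, this is linear in r: (-36)r + (0) = 0.
So r = 0.

0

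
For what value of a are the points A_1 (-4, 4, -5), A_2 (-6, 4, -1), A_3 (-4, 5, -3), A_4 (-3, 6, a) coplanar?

-3

The points are coplanar iff A_1A_2 · (A_1A_3 × A_1A_4) = 0.
Expanding, this is linear in a: (-2)a + (-6) = 0.
So a = -3.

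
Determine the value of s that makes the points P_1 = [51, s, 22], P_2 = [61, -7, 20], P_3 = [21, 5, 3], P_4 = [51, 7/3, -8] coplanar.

The points are coplanar iff P_1P_2 · (P_1P_3 × P_1P_4) = 0.
Expanding, this is linear in s: (950)s + (16150/3) = 0.
So s = -17/3.

-17/3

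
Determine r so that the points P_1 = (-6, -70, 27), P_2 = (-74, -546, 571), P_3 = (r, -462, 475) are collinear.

-62

Collinearity requires P_1P_2 × P_1P_3 = 0; each component is linear in r.
The y-component gives (544)r + (33728) = 0, so r = -62.
The remaining components then also vanish.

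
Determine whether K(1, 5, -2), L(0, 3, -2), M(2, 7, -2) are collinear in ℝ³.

Yes

KL = (-1, -2, 0), KM = (1, 2, 0).
KL × KM = (0, 0, 0).
The cross product vanishes, so the three points are collinear.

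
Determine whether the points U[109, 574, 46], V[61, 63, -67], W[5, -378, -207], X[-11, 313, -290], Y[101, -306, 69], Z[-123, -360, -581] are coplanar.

Yes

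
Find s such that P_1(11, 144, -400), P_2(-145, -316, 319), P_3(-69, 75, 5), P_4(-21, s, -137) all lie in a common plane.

Coplanarity ⇔ det[P_1P_2; P_1P_3; P_1P_4] = 0.
Expanding, this is linear in s: (5660)s + (-3288460) = 0.
So s = 581.

581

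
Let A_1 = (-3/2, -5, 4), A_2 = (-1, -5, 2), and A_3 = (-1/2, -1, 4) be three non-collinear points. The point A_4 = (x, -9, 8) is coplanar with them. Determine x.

-7/2

Coplanarity requires A_1A_2 · (A_1A_3 × A_1A_4) = 0.
A_1A_2 = (1/2, 0, -2), A_1A_3 = (1, 4, 0); the triple product is linear in x with coefficient 8 and constant term 28.
Setting it to zero: x = -7/2.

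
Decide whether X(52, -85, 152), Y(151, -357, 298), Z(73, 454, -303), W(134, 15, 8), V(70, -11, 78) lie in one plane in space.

The plane through X, Y, Z has normal n = XY × XZ = (45066, 48111, 59073) and equation n·P = 7233093.
Checking the remaining points: n·W = 7233093, n·V = 7233093.
All equal 7233093, so all 5 points lie in one plane.

Yes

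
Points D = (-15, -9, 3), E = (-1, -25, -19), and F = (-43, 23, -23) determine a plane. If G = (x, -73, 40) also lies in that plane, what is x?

The plane through D, E, F has equation 1120x + 980y = -25620.
Substituting G: (1120)x + (-71540) = -25620, so x = 41.

41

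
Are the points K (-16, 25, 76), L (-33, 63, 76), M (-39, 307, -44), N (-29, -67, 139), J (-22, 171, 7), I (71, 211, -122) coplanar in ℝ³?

The plane through K, L, M has normal n = KL × KM = (-4560, -2040, -3920) and equation n·P = -275960.
Checking the remaining points: n·N = -275960, n·J = -275960, n·I = -275960.
All equal -275960, so all 6 points lie in one plane.

Yes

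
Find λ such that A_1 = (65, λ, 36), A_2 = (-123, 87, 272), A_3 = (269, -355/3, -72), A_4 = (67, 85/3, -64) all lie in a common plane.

17/3

Coplanarity ⇔ det[A_1A_2; A_1A_3; A_1A_4] = 0.
Expanding, this is linear in λ: (-66352)λ + (1127984/3) = 0.
So λ = 17/3.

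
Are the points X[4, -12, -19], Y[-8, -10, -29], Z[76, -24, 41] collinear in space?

XY = (-12, 2, -10), XZ = (72, -12, 60).
Each component of XZ is -6 times the corresponding component of XY, so XZ = -6·XY and the points are collinear.

Yes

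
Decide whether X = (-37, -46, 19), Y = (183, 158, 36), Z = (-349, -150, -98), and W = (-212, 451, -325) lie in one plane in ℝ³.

Yes

A normal to the plane through X, Y, Z is n = XY × XZ = (-22100, 20436, 40768).
The plane has equation n·P = 652236. For W: n·W = 652236.
Equal, so W lies in the plane and all four are coplanar.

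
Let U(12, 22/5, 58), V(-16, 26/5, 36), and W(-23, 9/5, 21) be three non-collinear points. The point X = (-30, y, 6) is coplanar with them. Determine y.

-8/5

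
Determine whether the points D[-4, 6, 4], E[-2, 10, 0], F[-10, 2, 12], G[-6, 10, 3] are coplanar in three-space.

With D as base: DE = (2, 4, -4), DF = (-6, -4, 8), DG = (-2, 4, -1).
DF × DG = (-28, -22, -32).
DE · (DF × DG) = -16.
Since -16 ≠ 0, the four points are not coplanar.

No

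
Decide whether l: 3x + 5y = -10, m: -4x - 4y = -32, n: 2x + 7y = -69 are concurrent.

Yes

Lines aᵢx + bᵢy = cᵢ with pairwise distinct directions are concurrent exactly when det[aᵢ bᵢ cᵢ] = 0.
Here the determinant is 0.
It vanishes, so the lines are concurrent at (25, -17).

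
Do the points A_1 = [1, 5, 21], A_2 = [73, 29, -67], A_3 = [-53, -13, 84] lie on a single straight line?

A_1A_2 = (72, 24, -88), A_1A_3 = (-54, -18, 63).
Comparing components 2 and 3: (24)(63) − (-88)(-18) = -72 ≠ 0, so A_1A_2 and A_1A_3 are not parallel and the points are not collinear.

No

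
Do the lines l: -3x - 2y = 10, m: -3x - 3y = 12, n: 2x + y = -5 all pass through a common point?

No

Lines aᵢx + bᵢy = cᵢ with pairwise distinct directions are concurrent exactly when det[aᵢ bᵢ cᵢ] = 0.
Here the determinant is 3.
Nonzero, so no common point exists.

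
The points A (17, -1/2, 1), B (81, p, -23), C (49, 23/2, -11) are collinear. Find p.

47/2

Direction AC = (32, 12, -12). From the x-coordinate of B, the parameter along the line is τ = (81 − 17)/32 = 2.
Then p = (-1/2) + 2·(12) = 47/2.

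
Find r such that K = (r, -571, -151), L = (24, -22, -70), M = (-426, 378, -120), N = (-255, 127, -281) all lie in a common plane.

The points are coplanar iff KL · (KM × KN) = 0.
Expanding, this is linear in r: (76950)r + (-42707250) = 0.
So r = 555.

555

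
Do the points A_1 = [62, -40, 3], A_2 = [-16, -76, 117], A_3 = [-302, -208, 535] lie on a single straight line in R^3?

Yes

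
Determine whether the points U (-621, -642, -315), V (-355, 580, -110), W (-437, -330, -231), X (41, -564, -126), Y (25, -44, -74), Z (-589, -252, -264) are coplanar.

The plane through U, V, W has normal n = UV × UW = (38688, 15376, -141856) and equation n·P = 10788000.
Checking the remaining points: n·X = 10788000, n·Y = 10788000, n·Z = 10788000.
All equal 10788000, so all 6 points lie in one plane.

Yes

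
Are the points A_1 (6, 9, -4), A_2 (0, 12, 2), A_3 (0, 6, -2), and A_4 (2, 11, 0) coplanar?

Yes

The four points are coplanar iff the 3×3 determinant with rows A_1A_2, A_1A_3, A_1A_4 is zero.
Rows: (-6, 3, 6), (-6, -3, 2), (-4, 2, 4).
Expanding along the first row: (-6)(-16) − (3)(-16) + (6)(-24) = 0.
Zero determinant ⇒ coplanar.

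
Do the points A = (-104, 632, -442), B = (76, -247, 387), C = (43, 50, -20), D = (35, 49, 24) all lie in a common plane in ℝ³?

No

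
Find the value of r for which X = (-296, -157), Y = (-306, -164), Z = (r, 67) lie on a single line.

24

The three points are collinear iff det[XY; XZ] = 0.
This determinant is linear in r: (7)r + (-168) = 0, so r = 24.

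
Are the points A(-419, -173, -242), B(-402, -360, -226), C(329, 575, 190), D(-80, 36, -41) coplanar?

No

A normal to the plane through A, B, C is n = AB × AC = (-92752, 4624, 152592).
The plane has equation n·P = 1135872. For D: n·D = 1330352.
1330352 ≠ 1135872, so D is off the plane.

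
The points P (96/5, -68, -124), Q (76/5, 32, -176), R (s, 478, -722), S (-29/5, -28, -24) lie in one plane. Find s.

Normal to plane PQS: n = (12080, 1700, 2340); plane equation n·X = -173824.
Requiring n·R = -173824: (12080)s + (-876880) = -173824.
So s = 291/5.

291/5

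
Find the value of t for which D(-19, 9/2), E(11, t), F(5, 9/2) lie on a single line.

Collinearity: (E − D) must be parallel to (F − D) = (24, 0).
Cross-multiplying the components: (t − 9/2)·(24) = (30)·(0).
Solving gives t = 9/2.

9/2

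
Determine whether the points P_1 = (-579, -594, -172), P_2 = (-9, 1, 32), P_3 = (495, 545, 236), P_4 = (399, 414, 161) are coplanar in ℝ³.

The four points are coplanar iff the 3×3 determinant with rows P_1P_2, P_1P_3, P_1P_4 is zero.
Rows: (570, 595, 204), (1074, 1139, 408), (978, 1008, 333).
Expanding along the first row: (570)(-31977) − (595)(-41382) + (204)(-31350) = 0.
Zero determinant ⇒ coplanar.

Yes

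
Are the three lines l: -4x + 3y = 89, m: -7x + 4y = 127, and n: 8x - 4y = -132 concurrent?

Yes

The three lines meet at one point iff the augmented coefficient matrix [aᵢ bᵢ cᵢ] has rank < 3, i.e. its determinant vanishes.
Here the determinant is 0.
It vanishes, so the lines are concurrent at (-5, 23).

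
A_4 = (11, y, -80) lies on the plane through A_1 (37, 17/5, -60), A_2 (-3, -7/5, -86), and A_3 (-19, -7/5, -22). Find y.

The plane through A_1, A_2, A_3 has equation −(1536/5)x + 2976y − (384/5)z = 3360.
Substituting A_4: (2976)y + (13824/5) = 3360, so y = 1/5.

1/5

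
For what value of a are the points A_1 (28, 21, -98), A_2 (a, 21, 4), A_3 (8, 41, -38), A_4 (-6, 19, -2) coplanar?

Normal to plane A_1A_3A_4: n = (2040, -120, 720); plane equation n·P = -15960.
Requiring n·A_2 = -15960: (2040)a + (360) = -15960.
So a = -8.

-8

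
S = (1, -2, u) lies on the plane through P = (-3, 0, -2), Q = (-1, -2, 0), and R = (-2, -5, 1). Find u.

1

The plane through P, Q, R has equation 4x − 4y − 8z = 4.
Substituting S: (-8)u + (12) = 4, so u = 1.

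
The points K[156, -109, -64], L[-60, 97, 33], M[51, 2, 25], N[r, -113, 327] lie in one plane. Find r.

The points are coplanar iff KL · (KM × KN) = 0.
Expanding, this is linear in r: (7567)r + (-2133894) = 0.
So r = 282.

282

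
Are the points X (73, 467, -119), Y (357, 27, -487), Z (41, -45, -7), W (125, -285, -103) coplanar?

With X as base: XY = (284, -440, -368), XZ = (-32, -512, 112), XW = (52, -752, 16).
XZ × XW = (76032, 6336, 50688).
XY · (XZ × XW) = 152064.
Since 152064 ≠ 0, the four points are not coplanar.

No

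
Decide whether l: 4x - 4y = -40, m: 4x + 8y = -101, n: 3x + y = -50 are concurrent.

No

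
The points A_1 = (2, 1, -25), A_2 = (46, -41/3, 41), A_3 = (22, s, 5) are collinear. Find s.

-17/3

Direction A_1A_2 = (44, -44/3, 66). From the x-coordinate of A_3, the parameter along the line is τ = (22 − 2)/44 = 5/11.
Then s = 1 + 5/11·(-44/3) = -17/3.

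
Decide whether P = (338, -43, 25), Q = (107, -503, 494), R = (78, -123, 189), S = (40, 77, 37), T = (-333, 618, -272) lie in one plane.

No

The plane through P, Q, R has normal n = PQ × PR = (-37920, -84056, -101120) and equation n·X = -11730552.
Checking the remaining points: n·S = -11730552, n·T = -11814608.
Since n·T = -11814608 ≠ -11730552, T is off the plane and the points are not all coplanar.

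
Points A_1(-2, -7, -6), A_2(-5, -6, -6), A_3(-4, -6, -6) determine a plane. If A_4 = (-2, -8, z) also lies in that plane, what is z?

-6

A normal to the plane is n = A_1A_2 × A_1A_3 = (0, 0, -1).
A_4 lies in the plane iff n · A_1A_4 = 0.
This gives (-1)z + (-6) = 0, so z = -6.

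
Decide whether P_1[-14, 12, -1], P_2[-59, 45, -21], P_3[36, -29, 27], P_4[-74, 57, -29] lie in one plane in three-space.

Yes

The four points are coplanar iff the 3×3 determinant with rows P_1P_2, P_1P_3, P_1P_4 is zero.
Rows: (-45, 33, -20), (50, -41, 28), (-60, 45, -28).
Expanding along the first row: (-45)(-112) − (33)(280) + (-20)(-210) = 0.
Zero determinant ⇒ coplanar.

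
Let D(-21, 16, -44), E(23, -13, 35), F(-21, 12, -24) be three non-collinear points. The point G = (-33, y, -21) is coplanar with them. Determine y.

A normal to the plane is n = DE × DF = (-264, -880, -176).
G lies in the plane iff n · DG = 0.
This gives (-880)y + (13200) = 0, so y = 15.

15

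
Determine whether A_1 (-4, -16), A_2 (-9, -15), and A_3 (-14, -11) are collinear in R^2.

A_1A_2 = (-5, 1), A_1A_3 = (-10, 5).
Twice the signed area of △A_1A_2A_3 is (-5)(5) − (1)(-10) = -15.
The area is nonzero, so the three points are not collinear.

No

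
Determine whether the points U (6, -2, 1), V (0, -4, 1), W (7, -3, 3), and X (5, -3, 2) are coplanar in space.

Yes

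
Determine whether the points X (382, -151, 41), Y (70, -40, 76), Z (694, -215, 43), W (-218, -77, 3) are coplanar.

The four points are coplanar iff the 3×3 determinant with rows XY, XZ, XW is zero.
Rows: (-312, 111, 35), (312, -64, 2), (-600, 74, -38).
Expanding along the first row: (-312)(2284) − (111)(-10656) + (35)(-15312) = -65712.
Nonzero ⇒ not coplanar.

No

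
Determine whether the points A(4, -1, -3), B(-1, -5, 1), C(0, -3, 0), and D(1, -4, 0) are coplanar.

No

The four points are coplanar iff the 3×3 determinant with rows AB, AC, AD is zero.
Rows: (-5, -4, 4), (-4, -2, 3), (-3, -3, 3).
Expanding along the first row: (-5)(3) − (-4)(-3) + (4)(6) = -3.
Nonzero ⇒ not coplanar.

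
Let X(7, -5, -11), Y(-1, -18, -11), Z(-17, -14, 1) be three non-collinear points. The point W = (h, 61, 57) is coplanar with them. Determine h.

Coplanarity requires XY · (XZ × XW) = 0.
XY = (-8, -13, 0), XZ = (-24, -9, 12); the triple product is linear in h with coefficient -156 and constant term -8892.
Setting it to zero: h = -57.

-57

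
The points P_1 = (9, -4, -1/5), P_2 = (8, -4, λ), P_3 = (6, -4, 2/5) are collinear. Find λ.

0

Direction P_1P_3 = (-3, 0, 3/5). From the x-coordinate of P_2, the parameter along the line is τ = (8 − 9)/(-3) = 1/3.
Then λ = (-1/5) + 1/3·(3/5) = 0.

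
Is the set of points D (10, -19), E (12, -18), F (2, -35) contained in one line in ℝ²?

No

DE = (2, 1), DF = (-8, -16).
Twice the signed area of △DEF is (2)(-16) − (1)(-8) = -24.
The area is nonzero, so the three points are not collinear.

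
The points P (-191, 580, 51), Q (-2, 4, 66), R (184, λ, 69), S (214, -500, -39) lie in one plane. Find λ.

-548

The points are coplanar iff PQ · (PR × PS) = 0.
Expanding, this is linear in λ: (-23085)λ + (-12650580) = 0.
So λ = -548.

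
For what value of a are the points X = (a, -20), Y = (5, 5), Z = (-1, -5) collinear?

-10

Collinearity: (X − Y) must be parallel to (Z − Y) = (-6, -10).
Cross-multiplying the components: (a − 5)·(-10) = (-25)·(-6).
Solving gives a = -10.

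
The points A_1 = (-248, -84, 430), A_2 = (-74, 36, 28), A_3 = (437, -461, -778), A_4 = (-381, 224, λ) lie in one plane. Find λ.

561

The points are coplanar iff A_1A_2 · (A_1A_3 × A_1A_4) = 0.
Expanding, this is linear in λ: (-147798)λ + (82914678) = 0.
So λ = 561.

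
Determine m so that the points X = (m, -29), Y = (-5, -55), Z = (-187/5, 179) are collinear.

The three points are collinear iff det[XY; XZ] = 0.
This determinant is linear in m: (-234)m + (-10062/5) = 0, so m = -43/5.

-43/5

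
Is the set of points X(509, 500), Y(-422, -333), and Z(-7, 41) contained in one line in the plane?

No

XY = (-931, -833), XZ = (-516, -459).
If collinear, XZ would be a scalar multiple of XY. But (-931)·(-459) ≠ (-833)·(-516) (difference -2499), so they are not parallel; the points are not collinear.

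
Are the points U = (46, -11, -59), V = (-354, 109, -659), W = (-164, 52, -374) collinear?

Yes

UV = (-400, 120, -600), UW = (-210, 63, -315).
UV × UW = (0, 0, 0).
The cross product vanishes, so the three points are collinear.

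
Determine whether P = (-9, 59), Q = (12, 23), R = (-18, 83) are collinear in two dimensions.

No

PQ = (21, -36), PR = (-9, 24).
Twice the signed area of △PQR is (21)(24) − (-36)(-9) = 180.
The area is nonzero, so the three points are not collinear.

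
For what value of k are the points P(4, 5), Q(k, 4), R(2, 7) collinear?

5

The three points are collinear iff det[PQ; PR] = 0.
This determinant is linear in k: (2)k + (-10) = 0, so k = 5.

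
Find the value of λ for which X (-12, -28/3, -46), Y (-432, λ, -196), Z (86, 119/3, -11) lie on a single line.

Direction XZ = (98, 49, 35). From the x-coordinate of Y, the parameter along the line is τ = (-432 − (-12))/98 = -30/7.
Then λ = (-28/3) + (-30/7)·(49) = -658/3.

-658/3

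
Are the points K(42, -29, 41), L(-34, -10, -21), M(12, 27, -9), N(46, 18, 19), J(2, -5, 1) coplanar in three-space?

Yes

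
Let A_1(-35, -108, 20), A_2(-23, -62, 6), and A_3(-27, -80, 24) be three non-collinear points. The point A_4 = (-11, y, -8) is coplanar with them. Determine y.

-16

Coplanarity requires A_1A_2 · (A_1A_3 × A_1A_4) = 0.
A_1A_2 = (12, 46, -14), A_1A_3 = (8, 28, 4); the triple product is linear in y with coefficient -160 and constant term -2560.
Setting it to zero: y = -16.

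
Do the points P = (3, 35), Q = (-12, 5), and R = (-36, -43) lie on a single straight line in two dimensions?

PQ = (-15, -30), PR = (-39, -78).
Twice the signed area of △PQR is (-15)(-78) − (-30)(-39) = 0.
The triangle is degenerate (zero area), so the points are collinear.

Yes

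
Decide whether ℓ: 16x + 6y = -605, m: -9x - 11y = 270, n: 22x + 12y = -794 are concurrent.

Intersecting ℓ and m: solving the 2×2 system gives (x, y) = (-5035/122, 1125/122).
Substitute into n: (22)(-5035/122) + (12)(1125/122) = -48635/61.
But n requires -794 ≠ -48635/61, so the three lines have no common point.

No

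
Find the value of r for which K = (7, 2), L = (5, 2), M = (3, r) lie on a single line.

Collinearity: (M − K) must be parallel to (L − K) = (-2, 0).
Cross-multiplying the components: (r − 2)·(-2) = (-4)·(0).
Solving gives r = 2.

2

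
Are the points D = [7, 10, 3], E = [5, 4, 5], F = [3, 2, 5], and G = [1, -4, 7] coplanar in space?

Yes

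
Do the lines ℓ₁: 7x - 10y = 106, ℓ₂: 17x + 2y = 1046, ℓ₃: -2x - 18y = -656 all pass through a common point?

Yes

Intersecting ℓ₁ and ℓ₂: solving the 2×2 system gives (x, y) = (58, 30).
Substitute into ℓ₃: (-2)(58) + (-18)(30) = -656.
This equals -656, so (58, 30) lies on all three lines and they are concurrent.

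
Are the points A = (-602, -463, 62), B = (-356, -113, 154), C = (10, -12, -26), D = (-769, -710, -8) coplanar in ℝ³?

The four points are coplanar iff the 3×3 determinant with rows AB, AC, AD is zero.
Rows: (246, 350, 92), (612, 451, -88), (-167, -247, -70).
Expanding along the first row: (246)(-53306) − (350)(-57536) + (92)(-75847) = 46400.
Nonzero ⇒ not coplanar.

No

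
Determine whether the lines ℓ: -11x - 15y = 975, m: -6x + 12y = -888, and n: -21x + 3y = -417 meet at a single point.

The three lines meet at one point iff the augmented coefficient matrix [aᵢ bᵢ cᵢ] has rank < 3, i.e. its determinant vanishes.
Here the determinant is 11700.
Nonzero, so no common point exists.

No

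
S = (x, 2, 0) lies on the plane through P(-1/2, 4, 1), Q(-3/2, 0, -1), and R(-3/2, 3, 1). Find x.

-1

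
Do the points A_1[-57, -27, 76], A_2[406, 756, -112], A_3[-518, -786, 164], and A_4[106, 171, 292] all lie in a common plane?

A normal to the plane through A_1, A_2, A_3 is n = A_1A_2 × A_1A_3 = (-73788, 45924, 9546).
The plane has equation n·P = 3691464. For A_4: n·A_4 = 2818908.
2818908 ≠ 3691464, so A_4 is off the plane.

No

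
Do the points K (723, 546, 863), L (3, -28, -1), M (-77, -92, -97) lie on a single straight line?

No

KL = (-720, -574, -864), KM = (-800, -638, -960).
Comparing components 2 and 3: (-574)(-960) − (-864)(-638) = -192 ≠ 0, so KL and KM are not parallel and the points are not collinear.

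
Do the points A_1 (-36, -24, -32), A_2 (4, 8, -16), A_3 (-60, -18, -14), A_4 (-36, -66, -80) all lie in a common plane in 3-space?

No

A normal to the plane through A_1, A_2, A_3 is n = A_1A_2 × A_1A_3 = (480, -1104, 1008).
The plane has equation n·P = -23040. For A_4: n·A_4 = -25056.
-25056 ≠ -23040, so A_4 is off the plane.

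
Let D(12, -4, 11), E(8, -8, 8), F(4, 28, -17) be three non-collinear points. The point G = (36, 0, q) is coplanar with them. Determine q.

40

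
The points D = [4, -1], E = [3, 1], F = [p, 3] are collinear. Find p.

2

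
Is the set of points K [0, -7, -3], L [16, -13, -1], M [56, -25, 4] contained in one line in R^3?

KL = (16, -6, 2), KM = (56, -18, 7).
KL × KM = (-6, 0, 48).
The cross product is nonzero, so the points do not lie on one line.

No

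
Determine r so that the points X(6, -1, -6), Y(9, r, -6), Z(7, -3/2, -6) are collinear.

-5/2

Collinearity requires XY × XZ = 0; each component is linear in r.
The z-component gives (-1)r + (-5/2) = 0, so r = -5/2.
The remaining components then also vanish.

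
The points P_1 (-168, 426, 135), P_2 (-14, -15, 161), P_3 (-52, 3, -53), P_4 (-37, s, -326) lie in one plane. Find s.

-321/2

Normal to plane P_1P_2P_3: n = (93906, 31968, -13986); plane equation n·P = -4045950.
Requiring n·P_4 = -4045950: (31968)s + (1084914) = -4045950.
So s = -321/2.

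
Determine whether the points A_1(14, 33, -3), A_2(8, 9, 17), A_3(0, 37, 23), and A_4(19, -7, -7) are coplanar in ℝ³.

No

A normal to the plane through A_1, A_2, A_3 is n = A_1A_2 × A_1A_3 = (-704, -124, -360).
The plane has equation n·P = -12868. For A_4: n·A_4 = -9988.
-9988 ≠ -12868, so A_4 is off the plane.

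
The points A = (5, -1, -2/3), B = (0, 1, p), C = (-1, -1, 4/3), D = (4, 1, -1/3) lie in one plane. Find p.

Coplanarity ⇔ det[AB; AC; AD] = 0.
Expanding, this is linear in p: (-12)p + (12) = 0.
So p = 1.

1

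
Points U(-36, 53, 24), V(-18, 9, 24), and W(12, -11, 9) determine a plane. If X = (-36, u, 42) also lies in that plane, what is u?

-11

Coplanarity requires UV · (UW × UX) = 0.
UV = (18, -44, 0), UW = (48, -64, -15); the triple product is linear in u with coefficient 270 and constant term 2970.
Setting it to zero: u = -11.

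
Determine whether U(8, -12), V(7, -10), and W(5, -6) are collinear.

Yes

UV = (-1, 2), UW = (-3, 6).
det[UV; UW] = (-1)(6) − (2)(-3) = 0.
The determinant is zero, so the points are collinear.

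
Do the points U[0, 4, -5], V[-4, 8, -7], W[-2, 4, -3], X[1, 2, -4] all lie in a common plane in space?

No

The four points are coplanar iff the 3×3 determinant with rows UV, UW, UX is zero.
Rows: (-4, 4, -2), (-2, 0, 2), (1, -2, 1).
Expanding along the first row: (-4)(4) − (4)(-4) + (-2)(4) = -8.
Nonzero ⇒ not coplanar.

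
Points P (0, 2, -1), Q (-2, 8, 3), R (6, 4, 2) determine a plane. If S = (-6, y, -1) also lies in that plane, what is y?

A normal to the plane is n = PQ × PR = (10, 30, -40).
S lies in the plane iff n · PS = 0.
This gives (30)y + (-120) = 0, so y = 4.

4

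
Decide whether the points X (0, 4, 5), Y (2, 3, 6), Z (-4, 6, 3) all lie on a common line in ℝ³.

Yes

XY = (2, -1, 1), XZ = (-4, 2, -2).
Each component of XZ is -2 times the corresponding component of XY, so XZ = -2·XY and the points are collinear.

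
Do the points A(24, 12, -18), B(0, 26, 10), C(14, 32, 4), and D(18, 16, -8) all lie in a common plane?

No

With A as base: AB = (-24, 14, 28), AC = (-10, 20, 22), AD = (-6, 4, 10).
AC × AD = (112, -32, 80).
AB · (AC × AD) = -896.
Since -896 ≠ 0, the four points are not coplanar.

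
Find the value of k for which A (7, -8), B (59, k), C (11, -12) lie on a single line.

-60

The three points are collinear iff det[AB; AC] = 0.
This determinant is linear in k: (-4)k + (-240) = 0, so k = -60.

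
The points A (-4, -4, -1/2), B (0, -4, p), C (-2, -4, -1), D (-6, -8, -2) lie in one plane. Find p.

Normal to plane ACD: n = (-2, 4, -8); plane equation n·P = -4.
Requiring n·B = -4: (-8)p + (-16) = -4.
So p = -3/2.

-3/2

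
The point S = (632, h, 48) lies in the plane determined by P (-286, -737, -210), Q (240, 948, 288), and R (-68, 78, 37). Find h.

The plane through P, Q, R has equation 10325x − 21358y + 61360z = -97704.
Substituting S: (-21358)h + (9470680) = -97704, so h = 448.

448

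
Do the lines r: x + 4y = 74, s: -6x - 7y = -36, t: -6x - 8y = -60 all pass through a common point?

The three lines meet at one point iff the augmented coefficient matrix [aᵢ bᵢ cᵢ] has rank < 3, i.e. its determinant vanishes.
Here the determinant is 0.
It vanishes, so the lines are concurrent at (-22, 24).

Yes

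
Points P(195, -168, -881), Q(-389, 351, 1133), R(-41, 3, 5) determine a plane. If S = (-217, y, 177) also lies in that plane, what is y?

The plane through P, Q, R has equation 115440x + 42120y + 22620z = -4493580.
Substituting S: (42120)y + (-21046740) = -4493580, so y = 393.

393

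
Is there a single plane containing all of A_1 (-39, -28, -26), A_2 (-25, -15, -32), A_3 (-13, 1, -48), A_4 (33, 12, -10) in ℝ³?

No

With A_1 as base: A_1A_2 = (14, 13, -6), A_1A_3 = (26, 29, -22), A_1A_4 = (72, 40, 16).
A_1A_3 × A_1A_4 = (1344, -2000, -1048).
A_1A_2 · (A_1A_3 × A_1A_4) = -896.
Since -896 ≠ 0, the four points are not coplanar.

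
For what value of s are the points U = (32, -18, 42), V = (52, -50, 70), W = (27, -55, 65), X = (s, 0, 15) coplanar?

-13

Coplanarity ⇔ det[UV; UW; UX] = 0.
Expanding, this is linear in s: (300)s + (3900) = 0.
So s = -13.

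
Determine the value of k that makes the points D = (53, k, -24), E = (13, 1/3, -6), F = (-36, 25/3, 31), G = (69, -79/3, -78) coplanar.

1

Coplanarity ⇔ det[DE; DF; DG] = 0.
Expanding, this is linear in k: (1456)k + (-1456) = 0.
So k = 1.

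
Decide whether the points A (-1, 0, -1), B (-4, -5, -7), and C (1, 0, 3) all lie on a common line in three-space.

AB = (-3, -5, -6), AC = (2, 0, 4).
AB × AC = (-20, 0, 10).
The cross product is nonzero, so the points do not lie on one line.

No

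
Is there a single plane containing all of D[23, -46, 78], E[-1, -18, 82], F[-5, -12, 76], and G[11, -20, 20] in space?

Yes

With D as base: DE = (-24, 28, 4), DF = (-28, 34, -2), DG = (-12, 26, -58).
DF × DG = (-1920, -1600, -320).
DE · (DF × DG) = 0.
The scalar triple product vanishes, so the four points are coplanar.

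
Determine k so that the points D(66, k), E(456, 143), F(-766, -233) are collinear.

The three points are collinear iff det[DE; DF] = 0.
This determinant is linear in k: (-1222)k + (28106) = 0, so k = 23.

23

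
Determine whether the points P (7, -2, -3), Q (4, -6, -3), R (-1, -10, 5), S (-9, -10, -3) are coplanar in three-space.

No

With P as base: PQ = (-3, -4, 0), PR = (-8, -8, 8), PS = (-16, -8, 0).
PR × PS = (64, -128, -64).
PQ · (PR × PS) = 320.
Since 320 ≠ 0, the four points are not coplanar.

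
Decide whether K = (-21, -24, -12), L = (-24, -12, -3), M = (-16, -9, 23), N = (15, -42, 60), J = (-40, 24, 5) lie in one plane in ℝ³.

Yes

The plane through K, L, M has normal n = KL × KM = (285, 150, -105) and equation n·P = -8325.
Checking the remaining points: n·N = -8325, n·J = -8325.
All equal -8325, so all 5 points lie in one plane.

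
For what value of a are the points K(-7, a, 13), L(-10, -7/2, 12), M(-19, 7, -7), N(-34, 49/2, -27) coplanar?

-7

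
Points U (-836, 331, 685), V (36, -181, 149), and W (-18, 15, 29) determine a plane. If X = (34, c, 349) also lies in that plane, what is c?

A normal to the plane is n = UV × UW = (166496, 133584, 143264).
X lies in the plane iff n · UX = 0.
This gives (133584)c + (52498512) = 0, so c = -393.

-393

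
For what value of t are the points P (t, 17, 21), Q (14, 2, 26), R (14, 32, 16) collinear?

Collinearity requires PQ × PR = 0; each component is linear in t.
The y-component gives (-10)t + (140) = 0, so t = 14.
The remaining components then also vanish.

14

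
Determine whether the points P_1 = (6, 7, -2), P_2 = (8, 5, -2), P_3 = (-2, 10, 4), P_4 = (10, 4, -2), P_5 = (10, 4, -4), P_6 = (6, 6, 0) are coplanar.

No

The plane through P_1, P_2, P_3 has normal n = P_1P_2 × P_1P_3 = (-12, -12, -10) and equation n·P = -136.
Checking the remaining points: n·P_4 = -148, n·P_5 = -128, n·P_6 = -144.
Since n·P_4 = -148 ≠ -136, P_4 is off the plane and the points are not all coplanar.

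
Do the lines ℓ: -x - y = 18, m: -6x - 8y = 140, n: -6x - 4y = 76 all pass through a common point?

The three lines meet at one point iff the augmented coefficient matrix [aᵢ bᵢ cᵢ] has rank < 3, i.e. its determinant vanishes.
Here the determinant is 0.
It vanishes, so the lines are concurrent at (-2, -16).

Yes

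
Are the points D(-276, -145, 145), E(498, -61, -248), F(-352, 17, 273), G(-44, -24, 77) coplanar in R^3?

No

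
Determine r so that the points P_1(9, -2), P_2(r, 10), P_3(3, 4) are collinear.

-3

Collinearity: (P_2 − P_1) must be parallel to (P_3 − P_1) = (-6, 6).
Cross-multiplying the components: (r − 9)·(6) = (12)·(-6).
Solving gives r = -3.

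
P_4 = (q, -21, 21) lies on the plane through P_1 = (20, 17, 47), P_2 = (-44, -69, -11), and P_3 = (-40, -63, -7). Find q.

A normal to the plane is n = P_1P_2 × P_1P_3 = (4, 24, -40).
P_4 lies in the plane iff n · P_1P_4 = 0.
This gives (4)q + (48) = 0, so q = -12.

-12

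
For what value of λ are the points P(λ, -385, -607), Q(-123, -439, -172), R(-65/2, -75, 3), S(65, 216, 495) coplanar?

-285/2

The points are coplanar iff PQ · (PR × PS) = 0.
Expanding, this is linear in λ: (-128163)λ + (-36526455/2) = 0.
So λ = -285/2.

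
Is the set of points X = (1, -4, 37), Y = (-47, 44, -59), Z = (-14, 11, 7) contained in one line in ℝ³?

XY = (-48, 48, -96), XZ = (-15, 15, -30).
XY × XZ = (0, 0, 0).
The cross product vanishes, so the three points are collinear.

Yes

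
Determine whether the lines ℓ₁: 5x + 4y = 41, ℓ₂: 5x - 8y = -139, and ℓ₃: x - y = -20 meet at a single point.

No

Intersecting ℓ₁ and ℓ₂: solving the 2×2 system gives (x, y) = (-19/5, 15).
Substitute into ℓ₃: (1)(-19/5) + (-1)(15) = -94/5.
But ℓ₃ requires -20 ≠ -94/5, so the three lines have no common point.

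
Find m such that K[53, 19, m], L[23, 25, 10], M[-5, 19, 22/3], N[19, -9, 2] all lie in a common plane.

The points are coplanar iff KL · (KM × KN) = 0.
Expanding, this is linear in m: (-928)m + (9280) = 0.
So m = 10.

10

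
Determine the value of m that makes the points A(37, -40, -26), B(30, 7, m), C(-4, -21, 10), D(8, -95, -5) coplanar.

-17

Coplanarity ⇔ det[AB; AC; AD] = 0.
Expanding, this is linear in m: (2806)m + (47702) = 0.
So m = -17.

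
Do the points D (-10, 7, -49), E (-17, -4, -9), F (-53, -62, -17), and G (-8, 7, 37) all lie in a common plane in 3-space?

With D as base: DE = (-7, -11, 40), DF = (-43, -69, 32), DG = (2, 0, 86).
DF × DG = (-5934, 3762, 138).
DE · (DF × DG) = 5676.
Since 5676 ≠ 0, the four points are not coplanar.

No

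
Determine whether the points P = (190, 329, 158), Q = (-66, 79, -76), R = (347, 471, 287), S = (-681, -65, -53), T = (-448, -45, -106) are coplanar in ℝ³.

The plane through P, Q, R has normal n = PQ × PR = (978, -3714, 2898) and equation n·X = -578202.
Checking the remaining points: n·S = -578202, n·T = -578202.
All equal -578202, so all 5 points lie in one plane.

Yes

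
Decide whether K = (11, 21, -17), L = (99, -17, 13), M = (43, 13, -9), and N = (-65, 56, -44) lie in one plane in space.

Yes

The four points are coplanar iff the 3×3 determinant with rows KL, KM, KN is zero.
Rows: (88, -38, 30), (32, -8, 8), (-76, 35, -27).
Expanding along the first row: (88)(-64) − (-38)(-256) + (30)(512) = 0.
Zero determinant ⇒ coplanar.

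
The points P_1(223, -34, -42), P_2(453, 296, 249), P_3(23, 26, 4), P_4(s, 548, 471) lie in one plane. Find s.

621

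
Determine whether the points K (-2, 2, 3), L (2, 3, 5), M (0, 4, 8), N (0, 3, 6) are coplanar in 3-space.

No

A normal to the plane through K, L, M is n = KL × KM = (1, -16, 6).
The plane has equation n·P = -16. For N: n·N = -12.
-12 ≠ -16, so N is off the plane.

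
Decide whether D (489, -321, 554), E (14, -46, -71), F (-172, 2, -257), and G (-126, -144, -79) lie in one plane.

Yes

With D as base: DE = (-475, 275, -625), DF = (-661, 323, -811), DG = (-615, 177, -633).
DF × DG = (-60912, 80352, 81648).
DE · (DF × DG) = 0.
The scalar triple product vanishes, so the four points are coplanar.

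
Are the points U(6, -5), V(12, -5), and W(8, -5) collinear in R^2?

Yes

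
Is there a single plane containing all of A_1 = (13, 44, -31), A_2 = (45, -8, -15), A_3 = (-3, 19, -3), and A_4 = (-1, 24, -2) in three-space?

The four points are coplanar iff the 3×3 determinant with rows A_1A_2, A_1A_3, A_1A_4 is zero.
Rows: (32, -52, 16), (-16, -25, 28), (-14, -20, 29).
Expanding along the first row: (32)(-165) − (-52)(-72) + (16)(-30) = -9504.
Nonzero ⇒ not coplanar.

No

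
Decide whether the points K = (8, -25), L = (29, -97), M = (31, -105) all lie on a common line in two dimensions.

No

KL = (21, -72), KM = (23, -80).
If collinear, KM would be a scalar multiple of KL. But (21)·(-80) ≠ (-72)·(23) (difference -24), so they are not parallel; the points are not collinear.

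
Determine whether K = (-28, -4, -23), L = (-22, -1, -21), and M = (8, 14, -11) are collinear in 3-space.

KL = (6, 3, 2), KM = (36, 18, 12).
Each component of KM is 6 times the corresponding component of KL, so KM = 6·KL and the points are collinear.

Yes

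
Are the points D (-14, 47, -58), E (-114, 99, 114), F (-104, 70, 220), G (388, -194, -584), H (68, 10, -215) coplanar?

No

The plane through D, E, F has normal n = DE × DF = (10500, 12320, 2380) and equation n·P = 294000.
Checking the remaining points: n·G = 294000, n·H = 325500.
Since n·H = 325500 ≠ 294000, H is off the plane and the points are not all coplanar.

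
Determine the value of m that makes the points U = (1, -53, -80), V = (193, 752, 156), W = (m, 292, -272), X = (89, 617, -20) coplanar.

-71

The points are coplanar iff UV · (UW × UX) = 0.
Expanding, this is linear in m: (109820)m + (7797220) = 0.
So m = -71.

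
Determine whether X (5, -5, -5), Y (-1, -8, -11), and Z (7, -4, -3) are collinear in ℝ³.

Yes

XY = (-6, -3, -6), XZ = (2, 1, 2).
Each component of XZ is -1/3 times the corresponding component of XY, so XZ = -1/3·XY and the points are collinear.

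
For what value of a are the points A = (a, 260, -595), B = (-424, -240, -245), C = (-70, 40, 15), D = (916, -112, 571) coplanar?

-1168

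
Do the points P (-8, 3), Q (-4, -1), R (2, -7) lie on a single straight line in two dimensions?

PQ = (4, -4), PR = (10, -10).
det[PQ; PR] = (4)(-10) − (-4)(10) = 0.
The determinant is zero, so the points are collinear.

Yes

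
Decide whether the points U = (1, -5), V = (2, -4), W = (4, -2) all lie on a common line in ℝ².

Yes

UV = (1, 1), UW = (3, 3).
det[UV; UW] = (1)(3) − (1)(3) = 0.
The determinant is zero, so the points are collinear.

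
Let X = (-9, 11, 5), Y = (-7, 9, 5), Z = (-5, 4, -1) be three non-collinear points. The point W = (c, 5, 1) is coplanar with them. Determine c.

-5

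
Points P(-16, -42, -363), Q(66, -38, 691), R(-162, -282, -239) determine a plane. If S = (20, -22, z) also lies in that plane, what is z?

The plane through P, Q, R has equation 253456x − 164052y − 19096z = 9766736.
Substituting S: (-19096)z + (8678264) = 9766736, so z = -57.

-57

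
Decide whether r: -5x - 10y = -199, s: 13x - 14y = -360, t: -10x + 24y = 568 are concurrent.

No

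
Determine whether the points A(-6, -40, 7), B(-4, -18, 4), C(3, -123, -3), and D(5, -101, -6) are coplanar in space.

A normal to the plane through A, B, C is n = AB × AC = (-469, -7, -364).
The plane has equation n·P = 546. For D: n·D = 546.
Equal, so D lies in the plane and all four are coplanar.

Yes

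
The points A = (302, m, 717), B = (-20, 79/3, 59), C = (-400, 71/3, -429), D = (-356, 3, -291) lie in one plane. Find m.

-103/3

The points are coplanar iff AB · (AC × AD) = 0.
Expanding, this is linear in m: (-30968)m + (-3189704/3) = 0.
So m = -103/3.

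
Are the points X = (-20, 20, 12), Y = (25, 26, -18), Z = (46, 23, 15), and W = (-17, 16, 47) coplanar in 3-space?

No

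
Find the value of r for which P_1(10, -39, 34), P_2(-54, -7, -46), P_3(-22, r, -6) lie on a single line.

-23

Collinearity requires P_1P_2 × P_1P_3 = 0; each component is linear in r.
The x-component gives (80)r + (1840) = 0, so r = -23.
The remaining components then also vanish.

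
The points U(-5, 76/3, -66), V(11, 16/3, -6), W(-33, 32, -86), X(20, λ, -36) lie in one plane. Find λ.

46/3

Normal to plane UVW: n = (0, -1360, -1360/3); plane equation n·P = -13600/3.
Requiring n·X = -13600/3: (-1360)λ + (16320) = -13600/3.
So λ = 46/3.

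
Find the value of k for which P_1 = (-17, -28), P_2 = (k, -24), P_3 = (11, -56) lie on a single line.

-21

The three points are collinear iff det[P_1P_2; P_1P_3] = 0.
This determinant is linear in k: (-28)k + (-588) = 0, so k = -21.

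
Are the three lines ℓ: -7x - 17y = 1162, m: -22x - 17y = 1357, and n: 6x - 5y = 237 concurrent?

Yes

Lines aᵢx + bᵢy = cᵢ with pairwise distinct directions are concurrent exactly when det[aᵢ bᵢ cᵢ] = 0.
Here the determinant is 0.
It vanishes, so the lines are concurrent at (-13, -63).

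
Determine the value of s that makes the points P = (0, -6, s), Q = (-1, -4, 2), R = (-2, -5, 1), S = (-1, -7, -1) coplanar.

0

Coplanarity ⇔ det[PQ; PR; PS] = 0.
Expanding, this is linear in s: (-3)s + (0) = 0.
So s = 0.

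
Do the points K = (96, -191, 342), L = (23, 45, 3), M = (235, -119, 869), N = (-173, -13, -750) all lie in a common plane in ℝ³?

With K as base: KL = (-73, 236, -339), KM = (139, 72, 527), KN = (-269, 178, -1092).
KM × KN = (-172430, 10025, 44110).
KL · (KM × KN) = 0.
The scalar triple product vanishes, so the four points are coplanar.

Yes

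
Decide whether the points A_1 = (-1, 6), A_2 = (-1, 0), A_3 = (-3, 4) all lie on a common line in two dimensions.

A_1A_2 = (0, -6), A_1A_3 = (-2, -2).
If collinear, A_1A_3 would be a scalar multiple of A_1A_2. But (0)·(-2) ≠ (-6)·(-2) (difference -12), so they are not parallel; the points are not collinear.

No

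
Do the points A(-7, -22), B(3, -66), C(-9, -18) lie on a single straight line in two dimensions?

No

AB = (10, -44), AC = (-2, 4).
det[AB; AC] = (10)(4) − (-44)(-2) = -48.
The determinant is nonzero, so they are not collinear.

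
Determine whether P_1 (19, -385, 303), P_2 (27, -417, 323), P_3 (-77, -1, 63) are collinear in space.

P_1P_2 = (8, -32, 20), P_1P_3 = (-96, 384, -240).
P_1P_2 × P_1P_3 = (0, 0, 0).
The cross product vanishes, so the three points are collinear.

Yes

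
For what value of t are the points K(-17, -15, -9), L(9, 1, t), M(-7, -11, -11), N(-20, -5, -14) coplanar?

Normal to plane KMN: n = (0, 56, 112); plane equation n·P = -1848.
Requiring n·L = -1848: (112)t + (56) = -1848.
So t = -17.

-17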